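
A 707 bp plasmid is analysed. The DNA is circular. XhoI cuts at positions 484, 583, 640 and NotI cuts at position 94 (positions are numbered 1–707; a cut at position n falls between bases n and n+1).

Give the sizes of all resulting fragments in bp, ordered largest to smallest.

Combined cut positions (sorted): 94, 484, 583, 640.
Circular molecule, 4 cuts → 4 fragments:
  484 − 94 = 390 bp
  583 − 484 = 99 bp
  640 − 583 = 57 bp
  wrap: 707 − 640 + 94 = 161 bp
Sorted largest to smallest: 390, 161, 99, 57 bp.

390, 161, 99, 57 bp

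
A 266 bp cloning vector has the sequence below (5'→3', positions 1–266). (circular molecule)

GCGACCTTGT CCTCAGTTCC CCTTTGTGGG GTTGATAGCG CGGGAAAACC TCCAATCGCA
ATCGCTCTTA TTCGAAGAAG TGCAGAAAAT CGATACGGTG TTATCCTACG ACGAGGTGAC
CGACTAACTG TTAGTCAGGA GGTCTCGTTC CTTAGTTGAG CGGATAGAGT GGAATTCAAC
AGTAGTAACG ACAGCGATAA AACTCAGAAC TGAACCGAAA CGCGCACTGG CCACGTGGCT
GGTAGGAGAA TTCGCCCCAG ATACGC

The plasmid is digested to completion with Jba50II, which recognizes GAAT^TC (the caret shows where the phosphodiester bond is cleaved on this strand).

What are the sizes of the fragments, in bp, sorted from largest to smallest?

Jba50II sites (GAATTC) start at positions 172, 248.
Jba50II cuts after base 4 of each site, so after positions 175, 251.
Circular molecule, 2 cuts → 2 fragments:
  176–251 → 76 bp
  252–266 then 1–175 → 15 + 175 = 190 bp
Sorted largest to smallest: 190, 76 bp.

190, 76 bp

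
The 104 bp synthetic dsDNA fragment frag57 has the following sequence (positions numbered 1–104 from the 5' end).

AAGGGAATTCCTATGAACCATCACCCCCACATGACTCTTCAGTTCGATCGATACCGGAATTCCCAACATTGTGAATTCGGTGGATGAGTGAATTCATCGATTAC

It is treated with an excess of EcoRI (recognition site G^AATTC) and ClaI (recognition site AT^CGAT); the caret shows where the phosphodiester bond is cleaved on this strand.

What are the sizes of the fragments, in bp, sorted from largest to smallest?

43, 17, 16, 9, 7, 7, 5 bp

EcoRI sites (GAATTC) start at positions 5, 57, 73, 90.
EcoRI cuts after the first base of each site, so after positions 5, 57, 73, 90.
ClaI sites (ATCGAT) start at positions 47, 96.
ClaI cuts after base 2 of each site, so after positions 48, 97.
Combined cut positions: 5, 48, 57, 73, 90, 97.
Linear molecule, 6 cuts → 7 fragments:
  1–5 → 5 bp
  6–48 → 43 bp
  49–57 → 9 bp
  58–73 → 16 bp
  74–90 → 17 bp
  91–97 → 7 bp
  98–104 → 7 bp
Sorted largest to smallest: 43, 17, 16, 9, 7, 7, 5 bp.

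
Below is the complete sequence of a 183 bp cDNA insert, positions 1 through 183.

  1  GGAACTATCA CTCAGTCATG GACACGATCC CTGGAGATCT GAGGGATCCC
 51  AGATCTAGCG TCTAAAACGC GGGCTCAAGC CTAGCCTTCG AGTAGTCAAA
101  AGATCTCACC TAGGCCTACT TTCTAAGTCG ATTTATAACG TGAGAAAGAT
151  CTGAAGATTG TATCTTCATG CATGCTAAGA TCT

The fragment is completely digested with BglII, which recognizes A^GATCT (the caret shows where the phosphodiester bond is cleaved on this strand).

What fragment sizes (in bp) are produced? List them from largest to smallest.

50, 46, 35, 31, 16, 5 bp

BglII sites (AGATCT) start at positions 35, 51, 101, 147, 178.
BglII cuts after the first base of each site, so after positions 35, 51, 101, 147, 178.
Linear molecule, 5 cuts → 6 fragments:
  1–35 → 35 bp
  36–51 → 16 bp
  52–101 → 50 bp
  102–147 → 46 bp
  148–178 → 31 bp
  179–183 → 5 bp
Sorted largest to smallest: 50, 46, 35, 31, 16, 5 bp.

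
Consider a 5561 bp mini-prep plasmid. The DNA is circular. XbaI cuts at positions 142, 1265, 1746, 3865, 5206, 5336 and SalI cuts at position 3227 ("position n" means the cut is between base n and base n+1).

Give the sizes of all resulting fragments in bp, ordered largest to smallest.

Combined cut positions (sorted): 142, 1265, 1746, 3227, 3865, 5206, 5336.
Circular molecule, 7 cuts → 7 fragments:
  1265 − 142 = 1123 bp
  1746 − 1265 = 481 bp
  3227 − 1746 = 1481 bp
  3865 − 3227 = 638 bp
  5206 − 3865 = 1341 bp
  5336 − 5206 = 130 bp
  wrap: 5561 − 5336 + 142 = 367 bp
Sorted largest to smallest: 1481, 1341, 1123, 638, 481, 367, 130 bp.

1481, 1341, 1123, 638, 481, 367, 130 bp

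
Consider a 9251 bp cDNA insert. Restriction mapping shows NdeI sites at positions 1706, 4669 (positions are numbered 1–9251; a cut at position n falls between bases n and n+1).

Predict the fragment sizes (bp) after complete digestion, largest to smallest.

4582, 2963, 1706 bp

Linear molecule, 2 cuts → 3 fragments:
  1706 − 0 = 1706 bp
  4669 − 1706 = 2963 bp
  9251 − 4669 = 4582 bp
Sorted largest to smallest: 4582, 2963, 1706 bp.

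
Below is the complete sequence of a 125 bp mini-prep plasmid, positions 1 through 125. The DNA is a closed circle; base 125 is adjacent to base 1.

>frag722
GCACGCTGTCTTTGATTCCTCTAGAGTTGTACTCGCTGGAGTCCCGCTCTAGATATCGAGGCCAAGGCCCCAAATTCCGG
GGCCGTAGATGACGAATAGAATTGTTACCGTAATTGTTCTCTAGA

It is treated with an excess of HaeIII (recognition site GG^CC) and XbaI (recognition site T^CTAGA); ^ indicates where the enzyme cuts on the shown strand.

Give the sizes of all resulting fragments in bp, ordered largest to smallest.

38, 28, 25, 15, 13, 6 bp

HaeIII sites (GGCC) start at positions 60, 66, 81.
HaeIII cuts after base 2 of each site, so after positions 61, 67, 82.
XbaI sites (TCTAGA) start at positions 20, 48, 120.
XbaI cuts after the first base of each site, so after positions 20, 48, 120.
Combined cut positions: 20, 48, 61, 67, 82, 120.
Circular molecule, 6 cuts → 6 fragments:
  21–48 → 28 bp
  49–61 → 13 bp
  62–67 → 6 bp
  68–82 → 15 bp
  83–120 → 38 bp
  121–125 then 1–20 → 5 + 20 = 25 bp
Sorted largest to smallest: 38, 28, 25, 15, 13, 6 bp.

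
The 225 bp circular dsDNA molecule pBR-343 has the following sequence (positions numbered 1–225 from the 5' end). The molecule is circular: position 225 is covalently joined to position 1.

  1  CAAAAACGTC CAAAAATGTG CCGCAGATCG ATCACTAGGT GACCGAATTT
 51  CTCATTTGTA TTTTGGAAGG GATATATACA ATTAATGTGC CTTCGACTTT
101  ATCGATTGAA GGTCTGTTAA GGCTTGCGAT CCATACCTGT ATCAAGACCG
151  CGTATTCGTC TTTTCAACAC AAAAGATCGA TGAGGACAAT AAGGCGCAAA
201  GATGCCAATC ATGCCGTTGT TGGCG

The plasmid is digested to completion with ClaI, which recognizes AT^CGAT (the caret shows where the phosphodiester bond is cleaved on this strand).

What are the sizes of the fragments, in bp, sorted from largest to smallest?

76, 75, 74 bp

ClaI sites (ATCGAT) start at positions 27, 101, 176.
ClaI cuts after base 2 of each site, so after positions 28, 102, 177.
Circular molecule, 3 cuts → 3 fragments:
  29–102 → 74 bp
  103–177 → 75 bp
  178–225 then 1–28 → 48 + 28 = 76 bp
Sorted largest to smallest: 76, 75, 74 bp.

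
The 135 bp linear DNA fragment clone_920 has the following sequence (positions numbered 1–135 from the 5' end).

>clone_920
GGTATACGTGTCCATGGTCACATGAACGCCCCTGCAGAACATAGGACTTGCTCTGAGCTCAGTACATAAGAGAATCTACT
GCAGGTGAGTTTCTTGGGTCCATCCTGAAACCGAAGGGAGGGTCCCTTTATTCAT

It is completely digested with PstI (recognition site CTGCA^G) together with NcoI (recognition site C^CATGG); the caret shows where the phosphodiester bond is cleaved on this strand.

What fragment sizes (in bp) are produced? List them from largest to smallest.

PstI sites (CTGCAG) start at positions 32, 79.
PstI cuts after base 5 of each site (before the last base), so after positions 36, 83.
The NcoI site (CCATGG) starts at position 12.
NcoI cuts after the first base of each site, so after position 12.
Combined cut positions: 12, 36, 83.
Linear molecule, 3 cuts → 4 fragments:
  1–12 → 12 bp
  13–36 → 24 bp
  37–83 → 47 bp
  84–135 → 52 bp
Sorted largest to smallest: 52, 47, 24, 12 bp.

52, 47, 24, 12 bp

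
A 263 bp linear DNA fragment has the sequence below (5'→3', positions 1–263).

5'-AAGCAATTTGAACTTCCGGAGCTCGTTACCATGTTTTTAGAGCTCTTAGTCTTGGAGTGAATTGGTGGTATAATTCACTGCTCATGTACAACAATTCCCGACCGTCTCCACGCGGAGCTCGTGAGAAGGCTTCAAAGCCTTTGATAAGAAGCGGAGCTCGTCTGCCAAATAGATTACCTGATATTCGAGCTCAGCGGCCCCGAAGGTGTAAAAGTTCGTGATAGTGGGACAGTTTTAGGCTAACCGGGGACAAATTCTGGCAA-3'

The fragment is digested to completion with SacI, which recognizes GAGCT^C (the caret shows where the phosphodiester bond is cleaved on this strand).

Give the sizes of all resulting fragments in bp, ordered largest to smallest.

75, 72, 39, 33, 23, 21 bp

SacI sites (GAGCTC) start at positions 19, 40, 115, 154, 187.
SacI cuts after base 5 of each site (before the last base), so after positions 23, 44, 119, 158, 191.
Linear molecule, 5 cuts → 6 fragments:
  1–23 → 23 bp
  24–44 → 21 bp
  45–119 → 75 bp
  120–158 → 39 bp
  159–191 → 33 bp
  192–263 → 72 bp
Sorted largest to smallest: 75, 72, 39, 33, 23, 21 bp.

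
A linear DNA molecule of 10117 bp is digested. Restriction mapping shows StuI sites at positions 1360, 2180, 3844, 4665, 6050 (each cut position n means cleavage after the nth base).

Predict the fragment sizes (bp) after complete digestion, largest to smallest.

4067, 1664, 1385, 1360, 821, 820 bp

Linear molecule, 5 cuts → 6 fragments:
  1360 − 0 = 1360 bp
  2180 − 1360 = 820 bp
  3844 − 2180 = 1664 bp
  4665 − 3844 = 821 bp
  6050 − 4665 = 1385 bp
  10117 − 6050 = 4067 bp
Sorted largest to smallest: 4067, 1664, 1385, 1360, 821, 820 bp.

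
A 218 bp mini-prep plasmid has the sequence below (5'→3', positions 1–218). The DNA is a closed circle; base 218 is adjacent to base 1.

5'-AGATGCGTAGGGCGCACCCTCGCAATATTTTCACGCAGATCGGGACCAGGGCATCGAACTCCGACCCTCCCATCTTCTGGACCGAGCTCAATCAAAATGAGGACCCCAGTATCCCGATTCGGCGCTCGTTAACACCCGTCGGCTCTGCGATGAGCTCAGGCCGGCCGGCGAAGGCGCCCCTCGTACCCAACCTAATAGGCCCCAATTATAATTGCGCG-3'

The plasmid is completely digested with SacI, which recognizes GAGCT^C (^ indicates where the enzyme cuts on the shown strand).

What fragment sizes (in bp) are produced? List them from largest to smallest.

SacI sites (GAGCTC) start at positions 84, 152.
SacI cuts after base 5 of each site (before the last base), so after positions 88, 156.
Circular molecule, 2 cuts → 2 fragments:
  89–156 → 68 bp
  157–218 then 1–88 → 62 + 88 = 150 bp
Sorted largest to smallest: 150, 68 bp.

150, 68 bp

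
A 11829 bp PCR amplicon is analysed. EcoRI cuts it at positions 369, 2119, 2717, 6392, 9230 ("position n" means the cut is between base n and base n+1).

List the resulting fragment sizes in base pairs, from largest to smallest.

Linear molecule, 5 cuts → 6 fragments:
  369 − 0 = 369 bp
  2119 − 369 = 1750 bp
  2717 − 2119 = 598 bp
  6392 − 2717 = 3675 bp
  9230 − 6392 = 2838 bp
  11829 − 9230 = 2599 bp
Sorted largest to smallest: 3675, 2838, 2599, 1750, 598, 369 bp.

3675, 2838, 2599, 1750, 598, 369 bp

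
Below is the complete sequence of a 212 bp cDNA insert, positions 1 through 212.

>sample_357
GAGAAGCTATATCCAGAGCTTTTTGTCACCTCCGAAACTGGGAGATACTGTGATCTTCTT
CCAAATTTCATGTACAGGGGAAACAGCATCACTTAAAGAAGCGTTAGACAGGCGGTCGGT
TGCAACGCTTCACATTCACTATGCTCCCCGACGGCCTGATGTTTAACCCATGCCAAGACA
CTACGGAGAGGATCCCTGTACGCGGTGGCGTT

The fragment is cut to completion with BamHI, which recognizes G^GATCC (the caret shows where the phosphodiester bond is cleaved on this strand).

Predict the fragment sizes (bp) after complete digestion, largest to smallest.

The BamHI site (GGATCC) starts at position 190.
BamHI cuts after the first base of each site, so after position 190.
Linear molecule, 1 cut → 2 fragments:
  1–190 → 190 bp
  191–212 → 22 bp
Sorted largest to smallest: 190, 22 bp.

190, 22 bp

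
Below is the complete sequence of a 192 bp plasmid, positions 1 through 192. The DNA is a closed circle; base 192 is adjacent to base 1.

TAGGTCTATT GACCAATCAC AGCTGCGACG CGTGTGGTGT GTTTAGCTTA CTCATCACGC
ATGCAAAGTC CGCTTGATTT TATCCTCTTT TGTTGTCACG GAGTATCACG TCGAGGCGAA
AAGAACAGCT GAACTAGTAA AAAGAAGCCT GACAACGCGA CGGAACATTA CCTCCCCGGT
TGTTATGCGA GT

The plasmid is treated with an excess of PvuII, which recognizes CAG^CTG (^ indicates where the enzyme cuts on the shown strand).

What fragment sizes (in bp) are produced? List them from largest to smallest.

106, 86 bp

PvuII sites (CAGCTG) start at positions 20, 126.
PvuII cuts after base 3 of each site, so after positions 22, 128.
Circular molecule, 2 cuts → 2 fragments:
  23–128 → 106 bp
  129–192 then 1–22 → 64 + 22 = 86 bp
Sorted largest to smallest: 106, 86 bp.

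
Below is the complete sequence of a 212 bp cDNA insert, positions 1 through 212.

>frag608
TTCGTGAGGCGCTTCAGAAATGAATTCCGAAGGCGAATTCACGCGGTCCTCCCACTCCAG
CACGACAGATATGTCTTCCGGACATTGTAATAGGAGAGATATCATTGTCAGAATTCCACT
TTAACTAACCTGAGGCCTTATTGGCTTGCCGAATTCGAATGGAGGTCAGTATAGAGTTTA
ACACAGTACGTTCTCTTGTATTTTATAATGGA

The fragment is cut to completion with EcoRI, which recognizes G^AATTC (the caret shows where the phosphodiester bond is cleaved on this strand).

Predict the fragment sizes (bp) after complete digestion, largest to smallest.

76, 61, 40, 22, 13 bp

EcoRI sites (GAATTC) start at positions 22, 35, 111, 151.
EcoRI cuts after the first base of each site, so after positions 22, 35, 111, 151.
Linear molecule, 4 cuts → 5 fragments:
  1–22 → 22 bp
  23–35 → 13 bp
  36–111 → 76 bp
  112–151 → 40 bp
  152–212 → 61 bp
Sorted largest to smallest: 76, 61, 40, 22, 13 bp.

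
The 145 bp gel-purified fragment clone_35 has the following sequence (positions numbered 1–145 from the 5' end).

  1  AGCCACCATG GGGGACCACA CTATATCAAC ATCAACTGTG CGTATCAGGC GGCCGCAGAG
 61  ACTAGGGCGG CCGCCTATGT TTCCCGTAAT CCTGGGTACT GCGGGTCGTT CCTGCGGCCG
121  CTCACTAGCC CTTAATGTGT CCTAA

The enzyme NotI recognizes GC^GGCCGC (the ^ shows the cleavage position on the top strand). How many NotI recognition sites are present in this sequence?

GCGGCCGC occurs starting at positions 49, 67, 114.
NotI cuts at 3 sites.

3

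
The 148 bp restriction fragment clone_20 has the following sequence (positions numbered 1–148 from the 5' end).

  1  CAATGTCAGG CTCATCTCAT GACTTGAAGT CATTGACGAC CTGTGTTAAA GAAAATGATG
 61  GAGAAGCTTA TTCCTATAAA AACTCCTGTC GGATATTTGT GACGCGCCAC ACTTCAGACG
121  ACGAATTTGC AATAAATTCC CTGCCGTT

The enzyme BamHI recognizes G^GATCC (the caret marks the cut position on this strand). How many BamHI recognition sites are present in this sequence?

0

No occurrence of GGATCC is present in the sequence.
BamHI does not cut: 0 sites.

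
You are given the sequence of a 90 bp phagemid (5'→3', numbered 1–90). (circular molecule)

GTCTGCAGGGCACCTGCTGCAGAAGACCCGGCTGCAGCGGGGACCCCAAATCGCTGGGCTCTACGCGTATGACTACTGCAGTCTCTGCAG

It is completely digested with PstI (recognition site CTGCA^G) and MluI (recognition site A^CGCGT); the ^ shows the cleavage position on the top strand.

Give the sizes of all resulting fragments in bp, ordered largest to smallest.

PstI sites (CTGCAG) start at positions 3, 17, 32, 76, 85.
PstI cuts after base 5 of each site (before the last base), so after positions 7, 21, 36, 80, 89.
The MluI site (ACGCGT) starts at position 63.
MluI cuts after the first base of each site, so after position 63.
Combined cut positions: 7, 21, 36, 63, 80, 89.
Circular molecule, 6 cuts → 6 fragments:
  8–21 → 14 bp
  22–36 → 15 bp
  37–63 → 27 bp
  64–80 → 17 bp
  81–89 → 9 bp
  90–90 then 1–7 → 1 + 7 = 8 bp
Sorted largest to smallest: 27, 17, 15, 14, 9, 8 bp.

27, 17, 15, 14, 9, 8 bp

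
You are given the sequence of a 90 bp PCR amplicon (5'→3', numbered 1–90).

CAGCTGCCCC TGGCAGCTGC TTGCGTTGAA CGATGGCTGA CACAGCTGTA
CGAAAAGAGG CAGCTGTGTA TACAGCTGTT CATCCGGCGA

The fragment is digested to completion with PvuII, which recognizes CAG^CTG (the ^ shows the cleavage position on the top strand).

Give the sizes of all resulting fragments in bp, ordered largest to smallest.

29, 18, 15, 13, 12, 3 bp

PvuII sites (CAGCTG) start at positions 1, 14, 43, 61, 73.
PvuII cuts after base 3 of each site, so after positions 3, 16, 45, 63, 75.
Linear molecule, 5 cuts → 6 fragments:
  1–3 → 3 bp
  4–16 → 13 bp
  17–45 → 29 bp
  46–63 → 18 bp
  64–75 → 12 bp
  76–90 → 15 bp
Sorted largest to smallest: 29, 18, 15, 13, 12, 3 bp.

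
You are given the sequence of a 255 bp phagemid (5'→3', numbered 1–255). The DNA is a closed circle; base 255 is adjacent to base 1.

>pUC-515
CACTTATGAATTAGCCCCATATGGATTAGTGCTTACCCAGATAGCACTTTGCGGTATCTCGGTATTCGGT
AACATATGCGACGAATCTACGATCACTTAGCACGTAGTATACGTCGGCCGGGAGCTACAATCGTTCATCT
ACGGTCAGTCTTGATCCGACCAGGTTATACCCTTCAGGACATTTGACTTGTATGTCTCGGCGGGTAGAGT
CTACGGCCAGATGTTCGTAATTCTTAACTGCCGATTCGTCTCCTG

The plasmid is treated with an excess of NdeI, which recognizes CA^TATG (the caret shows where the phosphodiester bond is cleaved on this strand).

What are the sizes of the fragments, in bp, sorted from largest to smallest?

200, 55 bp

NdeI sites (CATATG) start at positions 18, 73.
NdeI cuts after base 2 of each site, so after positions 19, 74.
Circular molecule, 2 cuts → 2 fragments:
  20–74 → 55 bp
  75–255 then 1–19 → 181 + 19 = 200 bp
Sorted largest to smallest: 200, 55 bp.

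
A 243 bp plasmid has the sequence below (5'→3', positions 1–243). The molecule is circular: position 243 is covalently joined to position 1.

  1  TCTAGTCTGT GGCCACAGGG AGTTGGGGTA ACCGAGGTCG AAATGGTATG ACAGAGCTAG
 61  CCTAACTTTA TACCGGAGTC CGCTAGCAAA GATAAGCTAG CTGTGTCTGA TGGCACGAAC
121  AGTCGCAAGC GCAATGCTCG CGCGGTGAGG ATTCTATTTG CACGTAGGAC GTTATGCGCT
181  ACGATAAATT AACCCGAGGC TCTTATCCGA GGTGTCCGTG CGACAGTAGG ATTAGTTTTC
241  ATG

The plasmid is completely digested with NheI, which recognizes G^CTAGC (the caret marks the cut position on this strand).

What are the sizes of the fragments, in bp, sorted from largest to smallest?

NheI sites (GCTAGC) start at positions 56, 82, 96.
NheI cuts after the first base of each site, so after positions 56, 82, 96.
Circular molecule, 3 cuts → 3 fragments:
  57–82 → 26 bp
  83–96 → 14 bp
  97–243 then 1–56 → 147 + 56 = 203 bp
Sorted largest to smallest: 203, 26, 14 bp.

203, 26, 14 bp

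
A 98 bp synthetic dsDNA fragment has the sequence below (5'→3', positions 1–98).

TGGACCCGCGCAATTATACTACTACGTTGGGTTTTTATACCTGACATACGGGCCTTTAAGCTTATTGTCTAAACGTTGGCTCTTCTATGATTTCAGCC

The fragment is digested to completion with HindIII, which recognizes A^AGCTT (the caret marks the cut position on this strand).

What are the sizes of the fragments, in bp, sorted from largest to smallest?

The HindIII site (AAGCTT) starts at position 58.
HindIII cuts after the first base of each site, so after position 58.
Linear molecule, 1 cut → 2 fragments:
  1–58 → 58 bp
  59–98 → 40 bp
Sorted largest to smallest: 58, 40 bp.

58, 40 bp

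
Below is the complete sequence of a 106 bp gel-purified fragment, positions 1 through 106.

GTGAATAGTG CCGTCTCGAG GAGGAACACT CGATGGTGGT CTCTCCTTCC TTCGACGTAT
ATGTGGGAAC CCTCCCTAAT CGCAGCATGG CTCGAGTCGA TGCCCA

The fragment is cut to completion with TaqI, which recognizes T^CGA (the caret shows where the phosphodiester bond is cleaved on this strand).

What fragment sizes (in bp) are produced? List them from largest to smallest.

TaqI sites (TCGA) start at positions 16, 30, 52, 92, 97.
TaqI cuts after the first base of each site, so after positions 16, 30, 52, 92, 97.
Linear molecule, 5 cuts → 6 fragments:
  1–16 → 16 bp
  17–30 → 14 bp
  31–52 → 22 bp
  53–92 → 40 bp
  93–97 → 5 bp
  98–106 → 9 bp
Sorted largest to smallest: 40, 22, 16, 14, 9, 5 bp.

40, 22, 16, 14, 9, 5 bp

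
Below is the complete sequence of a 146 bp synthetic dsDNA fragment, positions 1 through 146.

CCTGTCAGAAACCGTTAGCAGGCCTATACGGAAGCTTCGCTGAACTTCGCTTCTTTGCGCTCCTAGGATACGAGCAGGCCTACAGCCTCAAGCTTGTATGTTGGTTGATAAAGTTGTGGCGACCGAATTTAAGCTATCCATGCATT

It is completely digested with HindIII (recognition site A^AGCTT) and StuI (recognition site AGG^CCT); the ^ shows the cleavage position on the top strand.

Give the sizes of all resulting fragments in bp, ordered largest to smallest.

56, 46, 22, 12, 10 bp

HindIII sites (AAGCTT) start at positions 32, 90.
HindIII cuts after the first base of each site, so after positions 32, 90.
StuI sites (AGGCCT) start at positions 20, 76.
StuI cuts after base 3 of each site, so after positions 22, 78.
Combined cut positions: 22, 32, 78, 90.
Linear molecule, 4 cuts → 5 fragments:
  1–22 → 22 bp
  23–32 → 10 bp
  33–78 → 46 bp
  79–90 → 12 bp
  91–146 → 56 bp
Sorted largest to smallest: 56, 46, 22, 12, 10 bp.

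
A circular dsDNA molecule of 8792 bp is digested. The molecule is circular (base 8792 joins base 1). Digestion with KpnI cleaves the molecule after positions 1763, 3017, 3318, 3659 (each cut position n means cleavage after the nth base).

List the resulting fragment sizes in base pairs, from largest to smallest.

Circular molecule, 4 cuts → 4 fragments:
  3017 − 1763 = 1254 bp
  3318 − 3017 = 301 bp
  3659 − 3318 = 341 bp
  wrap: 8792 − 3659 + 1763 = 6896 bp
Sorted largest to smallest: 6896, 1254, 341, 301 bp.

6896, 1254, 341, 301 bp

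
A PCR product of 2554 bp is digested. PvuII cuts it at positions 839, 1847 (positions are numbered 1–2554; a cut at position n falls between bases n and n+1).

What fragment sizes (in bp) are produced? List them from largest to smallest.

1008, 839, 707 bp

Linear molecule, 2 cuts → 3 fragments:
  839 − 0 = 839 bp
  1847 − 839 = 1008 bp
  2554 − 1847 = 707 bp
Sorted largest to smallest: 1008, 839, 707 bp.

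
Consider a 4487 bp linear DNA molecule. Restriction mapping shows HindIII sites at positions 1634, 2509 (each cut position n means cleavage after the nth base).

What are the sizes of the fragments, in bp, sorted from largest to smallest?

1978, 1634, 875 bp

Linear molecule, 2 cuts → 3 fragments:
  1634 − 0 = 1634 bp
  2509 − 1634 = 875 bp
  4487 − 2509 = 1978 bp
Sorted largest to smallest: 1978, 1634, 875 bp.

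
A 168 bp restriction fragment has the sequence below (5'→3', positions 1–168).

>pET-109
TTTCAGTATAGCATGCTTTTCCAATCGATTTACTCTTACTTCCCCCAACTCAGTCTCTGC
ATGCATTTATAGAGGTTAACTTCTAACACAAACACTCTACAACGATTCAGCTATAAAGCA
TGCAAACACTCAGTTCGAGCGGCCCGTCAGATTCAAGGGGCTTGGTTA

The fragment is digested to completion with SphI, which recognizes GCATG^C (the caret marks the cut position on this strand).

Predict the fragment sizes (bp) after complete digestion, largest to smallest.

59, 48, 46, 15 bp

SphI sites (GCATGC) start at positions 11, 59, 118.
SphI cuts after base 5 of each site (before the last base), so after positions 15, 63, 122.
Linear molecule, 3 cuts → 4 fragments:
  1–15 → 15 bp
  16–63 → 48 bp
  64–122 → 59 bp
  123–168 → 46 bp
Sorted largest to smallest: 59, 48, 46, 15 bp.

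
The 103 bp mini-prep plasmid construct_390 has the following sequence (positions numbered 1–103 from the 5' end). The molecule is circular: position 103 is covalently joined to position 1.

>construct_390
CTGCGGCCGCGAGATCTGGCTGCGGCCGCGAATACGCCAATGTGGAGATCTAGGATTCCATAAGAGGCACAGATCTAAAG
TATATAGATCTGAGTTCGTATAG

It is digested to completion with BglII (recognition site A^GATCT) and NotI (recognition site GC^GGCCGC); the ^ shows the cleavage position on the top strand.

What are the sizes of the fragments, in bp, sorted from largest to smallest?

BglII sites (AGATCT) start at positions 12, 46, 71, 86.
BglII cuts after the first base of each site, so after positions 12, 46, 71, 86.
NotI sites (GCGGCCGC) start at positions 3, 22.
NotI cuts after base 2 of each site, so after positions 4, 23.
Combined cut positions: 4, 12, 23, 46, 71, 86.
Circular molecule, 6 cuts → 6 fragments:
  5–12 → 8 bp
  13–23 → 11 bp
  24–46 → 23 bp
  47–71 → 25 bp
  72–86 → 15 bp
  87–103 then 1–4 → 17 + 4 = 21 bp
Sorted largest to smallest: 25, 23, 21, 15, 11, 8 bp.

25, 23, 21, 15, 11, 8 bp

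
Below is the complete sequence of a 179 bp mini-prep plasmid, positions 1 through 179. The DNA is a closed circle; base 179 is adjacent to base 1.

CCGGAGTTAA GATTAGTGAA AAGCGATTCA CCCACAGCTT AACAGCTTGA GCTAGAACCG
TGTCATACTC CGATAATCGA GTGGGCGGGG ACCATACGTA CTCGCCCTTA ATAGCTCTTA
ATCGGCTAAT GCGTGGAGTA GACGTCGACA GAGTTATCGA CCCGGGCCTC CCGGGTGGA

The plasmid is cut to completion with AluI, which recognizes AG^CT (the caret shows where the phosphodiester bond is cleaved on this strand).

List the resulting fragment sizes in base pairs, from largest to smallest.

AluI sites (AGCT) start at positions 36, 44, 50, 113.
AluI cuts after base 2 of each site, so after positions 37, 45, 51, 114.
Circular molecule, 4 cuts → 4 fragments:
  38–45 → 8 bp
  46–51 → 6 bp
  52–114 → 63 bp
  115–179 then 1–37 → 65 + 37 = 102 bp
Sorted largest to smallest: 102, 63, 8, 6 bp.

102, 63, 8, 6 bp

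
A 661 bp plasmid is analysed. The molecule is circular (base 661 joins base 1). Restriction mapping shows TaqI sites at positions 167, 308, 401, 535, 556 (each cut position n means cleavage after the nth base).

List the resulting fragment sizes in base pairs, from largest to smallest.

Circular molecule, 5 cuts → 5 fragments:
  308 − 167 = 141 bp
  401 − 308 = 93 bp
  535 − 401 = 134 bp
  556 − 535 = 21 bp
  wrap: 661 − 556 + 167 = 272 bp
Sorted largest to smallest: 272, 141, 134, 93, 21 bp.

272, 141, 134, 93, 21 bp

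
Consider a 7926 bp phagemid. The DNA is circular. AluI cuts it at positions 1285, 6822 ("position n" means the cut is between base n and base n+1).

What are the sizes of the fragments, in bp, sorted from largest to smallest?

Circular molecule, 2 cuts → 2 fragments:
  6822 − 1285 = 5537 bp
  wrap: 7926 − 6822 + 1285 = 2389 bp
Sorted largest to smallest: 5537, 2389 bp.

5537, 2389 bp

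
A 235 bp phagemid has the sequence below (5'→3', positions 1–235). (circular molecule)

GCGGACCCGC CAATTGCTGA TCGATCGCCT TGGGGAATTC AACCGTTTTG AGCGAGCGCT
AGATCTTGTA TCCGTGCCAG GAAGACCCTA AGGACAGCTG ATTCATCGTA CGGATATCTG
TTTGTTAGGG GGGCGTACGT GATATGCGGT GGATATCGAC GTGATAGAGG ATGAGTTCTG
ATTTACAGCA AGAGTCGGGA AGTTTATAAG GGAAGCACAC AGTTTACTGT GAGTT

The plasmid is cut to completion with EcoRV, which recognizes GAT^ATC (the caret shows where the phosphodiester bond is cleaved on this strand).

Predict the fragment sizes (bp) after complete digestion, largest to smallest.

EcoRV sites (GATATC) start at positions 113, 152.
EcoRV cuts after base 3 of each site, so after positions 115, 154.
Circular molecule, 2 cuts → 2 fragments:
  116–154 → 39 bp
  155–235 then 1–115 → 81 + 115 = 196 bp
Sorted largest to smallest: 196, 39 bp.

196, 39 bp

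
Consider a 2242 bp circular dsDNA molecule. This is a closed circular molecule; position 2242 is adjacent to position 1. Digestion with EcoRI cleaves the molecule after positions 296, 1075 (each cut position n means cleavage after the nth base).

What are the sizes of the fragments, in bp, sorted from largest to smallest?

1463, 779 bp

Circular molecule, 2 cuts → 2 fragments:
  1075 − 296 = 779 bp
  wrap: 2242 − 1075 + 296 = 1463 bp
Sorted largest to smallest: 1463, 779 bp.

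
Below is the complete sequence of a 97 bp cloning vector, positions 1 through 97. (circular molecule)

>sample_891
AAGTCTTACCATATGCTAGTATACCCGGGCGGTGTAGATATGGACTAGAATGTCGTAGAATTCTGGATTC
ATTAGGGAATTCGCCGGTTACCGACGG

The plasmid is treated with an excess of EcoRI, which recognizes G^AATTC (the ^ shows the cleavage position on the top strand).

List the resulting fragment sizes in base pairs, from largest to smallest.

78, 19 bp

EcoRI sites (GAATTC) start at positions 58, 77.
EcoRI cuts after the first base of each site, so after positions 58, 77.
Circular molecule, 2 cuts → 2 fragments:
  59–77 → 19 bp
  78–97 then 1–58 → 20 + 58 = 78 bp
Sorted largest to smallest: 78, 19 bp.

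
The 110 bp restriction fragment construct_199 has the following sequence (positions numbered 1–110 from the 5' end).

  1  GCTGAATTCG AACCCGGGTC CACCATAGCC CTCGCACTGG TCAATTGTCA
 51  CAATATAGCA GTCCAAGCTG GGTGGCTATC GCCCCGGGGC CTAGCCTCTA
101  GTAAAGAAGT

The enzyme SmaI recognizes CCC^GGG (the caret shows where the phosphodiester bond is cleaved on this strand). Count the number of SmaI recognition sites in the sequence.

2

CCCGGG occurs starting at positions 13, 83.
SmaI cuts at 2 sites.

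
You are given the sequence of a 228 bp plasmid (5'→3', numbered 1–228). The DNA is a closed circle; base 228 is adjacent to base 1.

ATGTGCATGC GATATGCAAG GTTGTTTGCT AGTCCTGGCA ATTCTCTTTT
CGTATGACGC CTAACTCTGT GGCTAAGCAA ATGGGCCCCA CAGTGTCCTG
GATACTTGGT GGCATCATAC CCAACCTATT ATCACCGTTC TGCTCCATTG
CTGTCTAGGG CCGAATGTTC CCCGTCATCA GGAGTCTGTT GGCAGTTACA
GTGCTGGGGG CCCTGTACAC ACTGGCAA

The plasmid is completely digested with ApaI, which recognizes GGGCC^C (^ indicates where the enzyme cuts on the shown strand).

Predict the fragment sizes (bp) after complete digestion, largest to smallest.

125, 103 bp

ApaI sites (GGGCCC) start at positions 83, 208.
ApaI cuts after base 5 of each site (before the last base), so after positions 87, 212.
Circular molecule, 2 cuts → 2 fragments:
  88–212 → 125 bp
  213–228 then 1–87 → 16 + 87 = 103 bp
Sorted largest to smallest: 125, 103 bp.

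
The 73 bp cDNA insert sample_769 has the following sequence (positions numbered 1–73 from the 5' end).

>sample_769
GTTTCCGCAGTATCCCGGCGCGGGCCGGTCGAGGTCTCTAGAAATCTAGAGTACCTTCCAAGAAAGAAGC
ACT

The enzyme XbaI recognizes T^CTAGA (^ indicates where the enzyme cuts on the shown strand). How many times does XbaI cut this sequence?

TCTAGA occurs starting at positions 37, 45.
XbaI cuts at 2 sites.

2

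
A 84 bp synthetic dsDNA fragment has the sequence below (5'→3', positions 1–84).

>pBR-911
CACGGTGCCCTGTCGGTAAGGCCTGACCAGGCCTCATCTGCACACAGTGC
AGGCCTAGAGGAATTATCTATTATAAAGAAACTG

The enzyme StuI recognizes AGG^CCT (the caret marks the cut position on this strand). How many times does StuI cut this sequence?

3

AGGCCT occurs starting at positions 19, 29, 51.
StuI cuts at 3 sites.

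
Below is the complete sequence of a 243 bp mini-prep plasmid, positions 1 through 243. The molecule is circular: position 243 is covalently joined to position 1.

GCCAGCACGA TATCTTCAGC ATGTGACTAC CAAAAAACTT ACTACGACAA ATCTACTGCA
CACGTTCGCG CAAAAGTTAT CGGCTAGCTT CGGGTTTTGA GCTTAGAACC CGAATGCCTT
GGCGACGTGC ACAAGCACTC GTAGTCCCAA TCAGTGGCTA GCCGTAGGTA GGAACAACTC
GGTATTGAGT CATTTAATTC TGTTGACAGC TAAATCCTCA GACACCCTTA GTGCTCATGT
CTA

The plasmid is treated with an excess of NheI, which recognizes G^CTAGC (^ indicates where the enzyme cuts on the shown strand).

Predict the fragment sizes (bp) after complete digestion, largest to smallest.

169, 74 bp

NheI sites (GCTAGC) start at positions 83, 157.
NheI cuts after the first base of each site, so after positions 83, 157.
Circular molecule, 2 cuts → 2 fragments:
  84–157 → 74 bp
  158–243 then 1–83 → 86 + 83 = 169 bp
Sorted largest to smallest: 169, 74 bp.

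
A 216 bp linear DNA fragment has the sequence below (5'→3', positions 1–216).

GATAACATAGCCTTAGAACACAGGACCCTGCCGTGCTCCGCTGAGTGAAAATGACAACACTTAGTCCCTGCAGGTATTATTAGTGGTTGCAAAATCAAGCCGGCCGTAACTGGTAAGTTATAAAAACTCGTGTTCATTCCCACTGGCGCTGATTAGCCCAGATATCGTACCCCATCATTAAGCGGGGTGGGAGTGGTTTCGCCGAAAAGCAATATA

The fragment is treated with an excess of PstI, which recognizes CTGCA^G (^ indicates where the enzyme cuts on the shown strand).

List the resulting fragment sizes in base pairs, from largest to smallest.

144, 72 bp

The PstI site (CTGCAG) starts at position 68.
PstI cuts after base 5 of each site (before the last base), so after position 72.
Linear molecule, 1 cut → 2 fragments:
  1–72 → 72 bp
  73–216 → 144 bp
Sorted largest to smallest: 144, 72 bp.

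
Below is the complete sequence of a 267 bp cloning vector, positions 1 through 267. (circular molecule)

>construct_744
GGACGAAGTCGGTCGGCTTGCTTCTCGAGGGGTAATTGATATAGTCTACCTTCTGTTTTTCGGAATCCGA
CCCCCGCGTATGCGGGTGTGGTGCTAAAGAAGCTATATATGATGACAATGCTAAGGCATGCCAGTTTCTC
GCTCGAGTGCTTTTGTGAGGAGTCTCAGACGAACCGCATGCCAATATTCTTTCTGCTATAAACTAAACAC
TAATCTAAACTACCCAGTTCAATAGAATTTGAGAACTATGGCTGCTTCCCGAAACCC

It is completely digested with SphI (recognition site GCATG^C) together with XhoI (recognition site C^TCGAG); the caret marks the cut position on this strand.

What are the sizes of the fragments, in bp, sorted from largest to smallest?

111, 106, 38, 12 bp

SphI sites (GCATGC) start at positions 126, 176.
SphI cuts after base 5 of each site (before the last base), so after positions 130, 180.
XhoI sites (CTCGAG) start at positions 24, 142.
XhoI cuts after the first base of each site, so after positions 24, 142.
Combined cut positions: 24, 130, 142, 180.
Circular molecule, 4 cuts → 4 fragments:
  25–130 → 106 bp
  131–142 → 12 bp
  143–180 → 38 bp
  181–267 then 1–24 → 87 + 24 = 111 bp
Sorted largest to smallest: 111, 106, 38, 12 bp.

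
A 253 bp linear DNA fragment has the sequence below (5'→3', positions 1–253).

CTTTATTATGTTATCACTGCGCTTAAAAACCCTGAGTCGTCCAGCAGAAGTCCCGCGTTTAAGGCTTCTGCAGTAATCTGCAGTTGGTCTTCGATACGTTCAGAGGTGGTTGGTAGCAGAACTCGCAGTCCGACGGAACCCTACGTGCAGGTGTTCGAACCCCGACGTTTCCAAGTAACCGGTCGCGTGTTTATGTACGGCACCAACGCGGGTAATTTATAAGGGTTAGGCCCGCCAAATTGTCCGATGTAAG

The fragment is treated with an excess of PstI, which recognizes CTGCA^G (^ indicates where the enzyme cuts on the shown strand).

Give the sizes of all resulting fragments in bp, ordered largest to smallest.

171, 72, 10 bp

PstI sites (CTGCAG) start at positions 68, 78.
PstI cuts after base 5 of each site (before the last base), so after positions 72, 82.
Linear molecule, 2 cuts → 3 fragments:
  1–72 → 72 bp
  73–82 → 10 bp
  83–253 → 171 bp
Sorted largest to smallest: 171, 72, 10 bp.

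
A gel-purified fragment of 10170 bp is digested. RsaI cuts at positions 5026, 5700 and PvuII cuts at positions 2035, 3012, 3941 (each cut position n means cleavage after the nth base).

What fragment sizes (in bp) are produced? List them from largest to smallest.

Combined cut positions (sorted): 2035, 3012, 3941, 5026, 5700.
Linear molecule, 5 cuts → 6 fragments:
  2035 − 0 = 2035 bp
  3012 − 2035 = 977 bp
  3941 − 3012 = 929 bp
  5026 − 3941 = 1085 bp
  5700 − 5026 = 674 bp
  10170 − 5700 = 4470 bp
Sorted largest to smallest: 4470, 2035, 1085, 977, 929, 674 bp.

4470, 2035, 1085, 977, 929, 674 bp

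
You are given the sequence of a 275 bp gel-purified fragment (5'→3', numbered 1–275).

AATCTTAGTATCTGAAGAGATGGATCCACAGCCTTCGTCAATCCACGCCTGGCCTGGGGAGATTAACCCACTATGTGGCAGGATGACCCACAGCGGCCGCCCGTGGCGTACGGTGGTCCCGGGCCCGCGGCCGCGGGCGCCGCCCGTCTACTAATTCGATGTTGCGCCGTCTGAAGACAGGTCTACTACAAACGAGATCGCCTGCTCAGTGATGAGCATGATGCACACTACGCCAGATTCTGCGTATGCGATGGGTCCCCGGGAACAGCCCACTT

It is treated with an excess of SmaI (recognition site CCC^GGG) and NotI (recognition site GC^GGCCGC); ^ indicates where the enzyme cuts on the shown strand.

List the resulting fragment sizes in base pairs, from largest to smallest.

132, 94, 26, 15, 8 bp

SmaI sites (CCCGGG) start at positions 118, 258.
SmaI cuts after base 3 of each site, so after positions 120, 260.
NotI sites (GCGGCCGC) start at positions 93, 127.
NotI cuts after base 2 of each site, so after positions 94, 128.
Combined cut positions: 94, 120, 128, 260.
Linear molecule, 4 cuts → 5 fragments:
  1–94 → 94 bp
  95–120 → 26 bp
  121–128 → 8 bp
  129–260 → 132 bp
  261–275 → 15 bp
Sorted largest to smallest: 132, 94, 26, 15, 8 bp.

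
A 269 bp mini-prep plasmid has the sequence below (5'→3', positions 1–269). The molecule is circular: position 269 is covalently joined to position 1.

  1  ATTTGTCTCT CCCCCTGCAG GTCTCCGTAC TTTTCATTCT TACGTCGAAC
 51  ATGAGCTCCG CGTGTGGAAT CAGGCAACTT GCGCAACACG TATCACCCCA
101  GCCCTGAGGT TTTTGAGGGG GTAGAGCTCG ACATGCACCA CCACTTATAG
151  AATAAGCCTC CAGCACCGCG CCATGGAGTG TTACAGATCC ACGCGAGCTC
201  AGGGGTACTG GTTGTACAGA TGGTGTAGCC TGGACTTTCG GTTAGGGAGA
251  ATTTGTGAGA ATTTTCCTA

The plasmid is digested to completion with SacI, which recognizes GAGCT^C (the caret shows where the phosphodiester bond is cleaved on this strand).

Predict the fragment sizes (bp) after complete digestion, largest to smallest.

127, 71, 71 bp

SacI sites (GAGCTC) start at positions 53, 124, 195.
SacI cuts after base 5 of each site (before the last base), so after positions 57, 128, 199.
Circular molecule, 3 cuts → 3 fragments:
  58–128 → 71 bp
  129–199 → 71 bp
  200–269 then 1–57 → 70 + 57 = 127 bp
Sorted largest to smallest: 127, 71, 71 bp.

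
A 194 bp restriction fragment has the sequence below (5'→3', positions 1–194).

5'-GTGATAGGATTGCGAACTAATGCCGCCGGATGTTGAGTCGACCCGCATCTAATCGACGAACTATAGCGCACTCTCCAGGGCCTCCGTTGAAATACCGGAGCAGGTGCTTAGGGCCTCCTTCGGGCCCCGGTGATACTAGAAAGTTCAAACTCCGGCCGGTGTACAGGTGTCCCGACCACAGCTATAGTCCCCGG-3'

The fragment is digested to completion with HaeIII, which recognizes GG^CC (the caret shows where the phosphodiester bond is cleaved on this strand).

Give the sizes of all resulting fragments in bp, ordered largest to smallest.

80, 39, 33, 31, 11 bp

HaeIII sites (GGCC) start at positions 79, 112, 123, 154.
HaeIII cuts after base 2 of each site, so after positions 80, 113, 124, 155.
Linear molecule, 4 cuts → 5 fragments:
  1–80 → 80 bp
  81–113 → 33 bp
  114–124 → 11 bp
  125–155 → 31 bp
  156–194 → 39 bp
Sorted largest to smallest: 80, 39, 33, 31, 11 bp.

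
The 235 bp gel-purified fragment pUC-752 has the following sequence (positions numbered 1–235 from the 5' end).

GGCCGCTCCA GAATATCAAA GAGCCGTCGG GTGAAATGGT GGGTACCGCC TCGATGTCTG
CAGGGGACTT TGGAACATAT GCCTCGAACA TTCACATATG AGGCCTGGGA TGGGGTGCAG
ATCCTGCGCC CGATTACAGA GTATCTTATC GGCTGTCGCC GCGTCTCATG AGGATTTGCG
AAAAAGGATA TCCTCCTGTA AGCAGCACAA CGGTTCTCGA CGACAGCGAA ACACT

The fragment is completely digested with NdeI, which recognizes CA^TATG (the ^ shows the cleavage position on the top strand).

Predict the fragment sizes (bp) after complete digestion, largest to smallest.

NdeI sites (CATATG) start at positions 76, 95.
NdeI cuts after base 2 of each site, so after positions 77, 96.
Linear molecule, 2 cuts → 3 fragments:
  1–77 → 77 bp
  78–96 → 19 bp
  97–235 → 139 bp
Sorted largest to smallest: 139, 77, 19 bp.

139, 77, 19 bp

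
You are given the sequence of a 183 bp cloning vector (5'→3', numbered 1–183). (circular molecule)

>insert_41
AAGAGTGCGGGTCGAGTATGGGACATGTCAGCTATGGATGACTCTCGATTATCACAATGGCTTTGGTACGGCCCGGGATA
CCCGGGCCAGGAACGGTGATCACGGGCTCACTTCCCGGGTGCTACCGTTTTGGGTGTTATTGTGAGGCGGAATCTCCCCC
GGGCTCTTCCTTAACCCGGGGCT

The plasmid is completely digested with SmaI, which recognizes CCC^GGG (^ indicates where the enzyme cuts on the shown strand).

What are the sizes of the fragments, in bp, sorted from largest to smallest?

SmaI sites (CCCGGG) start at positions 72, 81, 114, 158, 175.
SmaI cuts after base 3 of each site, so after positions 74, 83, 116, 160, 177.
Circular molecule, 5 cuts → 5 fragments:
  75–83 → 9 bp
  84–116 → 33 bp
  117–160 → 44 bp
  161–177 → 17 bp
  178–183 then 1–74 → 6 + 74 = 80 bp
Sorted largest to smallest: 80, 44, 33, 17, 9 bp.

80, 44, 33, 17, 9 bp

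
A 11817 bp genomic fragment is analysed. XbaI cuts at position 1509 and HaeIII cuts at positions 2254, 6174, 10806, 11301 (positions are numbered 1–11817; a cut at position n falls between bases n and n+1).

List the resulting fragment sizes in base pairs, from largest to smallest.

Combined cut positions (sorted): 1509, 2254, 6174, 10806, 11301.
Linear molecule, 5 cuts → 6 fragments:
  1509 − 0 = 1509 bp
  2254 − 1509 = 745 bp
  6174 − 2254 = 3920 bp
  10806 − 6174 = 4632 bp
  11301 − 10806 = 495 bp
  11817 − 11301 = 516 bp
Sorted largest to smallest: 4632, 3920, 1509, 745, 516, 495 bp.

4632, 3920, 1509, 745, 516, 495 bp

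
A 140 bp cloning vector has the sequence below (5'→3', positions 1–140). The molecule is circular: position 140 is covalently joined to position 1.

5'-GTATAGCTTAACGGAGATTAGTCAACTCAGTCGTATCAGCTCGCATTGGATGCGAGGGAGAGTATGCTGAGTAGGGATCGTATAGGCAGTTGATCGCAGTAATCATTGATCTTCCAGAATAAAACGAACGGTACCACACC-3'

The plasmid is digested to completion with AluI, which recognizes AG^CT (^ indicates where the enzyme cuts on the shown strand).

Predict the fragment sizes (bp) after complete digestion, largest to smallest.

107, 33 bp

AluI sites (AGCT) start at positions 5, 38.
AluI cuts after base 2 of each site, so after positions 6, 39.
Circular molecule, 2 cuts → 2 fragments:
  7–39 → 33 bp
  40–140 then 1–6 → 101 + 6 = 107 bp
Sorted largest to smallest: 107, 33 bp.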